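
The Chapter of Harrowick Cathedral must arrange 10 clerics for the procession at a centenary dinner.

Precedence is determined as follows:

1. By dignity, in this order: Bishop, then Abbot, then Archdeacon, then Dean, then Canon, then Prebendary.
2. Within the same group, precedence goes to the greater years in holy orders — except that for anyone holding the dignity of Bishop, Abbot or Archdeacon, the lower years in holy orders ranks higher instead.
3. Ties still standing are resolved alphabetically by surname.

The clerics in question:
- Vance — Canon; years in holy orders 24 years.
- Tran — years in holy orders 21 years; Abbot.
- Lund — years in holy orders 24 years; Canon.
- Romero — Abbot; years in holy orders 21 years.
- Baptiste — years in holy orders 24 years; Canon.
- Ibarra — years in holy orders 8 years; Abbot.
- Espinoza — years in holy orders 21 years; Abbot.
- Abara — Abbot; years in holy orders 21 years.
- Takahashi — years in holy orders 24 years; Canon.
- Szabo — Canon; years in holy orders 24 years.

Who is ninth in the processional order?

Takahashi

By dignity: Ibarra, Abara, Espinoza, Romero and Tran (Abbot); then Baptiste, Lund, Szabo, Takahashi and Vance (Canon).
Among Ibarra, Abara, Espinoza, Romero and Tran, by years in holy orders (lower first) (reversed rule for this group): Ibarra (8 years) before Abara, Espinoza, Romero and Tran (21 years).
Among Abara, Espinoza, Romero and Tran, alphabetically by surname: Abara before Espinoza before Romero before Tran.
Baptiste, Lund, Szabo, Takahashi and Vance all have years in holy orders 24 years, so the next rule applies.
Among Baptiste, Lund, Szabo, Takahashi and Vance, alphabetically by surname: Baptiste before Lund before Szabo before Takahashi before Vance.
Order: Ibarra, Abara, Espinoza, Romero, Tran, Baptiste, Lund, Szabo, Takahashi, Vance.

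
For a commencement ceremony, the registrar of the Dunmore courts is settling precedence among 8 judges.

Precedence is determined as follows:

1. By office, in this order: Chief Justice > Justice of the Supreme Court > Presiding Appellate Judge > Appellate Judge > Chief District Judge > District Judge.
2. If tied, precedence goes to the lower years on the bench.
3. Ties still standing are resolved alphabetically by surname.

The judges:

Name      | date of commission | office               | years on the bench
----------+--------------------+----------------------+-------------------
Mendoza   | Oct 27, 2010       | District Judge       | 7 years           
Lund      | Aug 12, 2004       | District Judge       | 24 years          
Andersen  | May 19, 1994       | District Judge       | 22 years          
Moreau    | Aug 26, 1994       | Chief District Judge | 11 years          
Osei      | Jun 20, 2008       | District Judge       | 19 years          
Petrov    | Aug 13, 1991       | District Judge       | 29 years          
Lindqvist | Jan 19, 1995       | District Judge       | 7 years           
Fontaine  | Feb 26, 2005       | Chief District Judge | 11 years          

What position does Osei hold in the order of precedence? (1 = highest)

By office: Fontaine and Moreau (Chief District Judge); then Lindqvist, Mendoza, Osei, Andersen, Lund and Petrov (District Judge).
Fontaine and Moreau both have years on the bench 11 years, so the next rule applies.
Among Fontaine and Moreau, alphabetically by surname: Fontaine before Moreau.
Among Lindqvist, Mendoza, Osei, Andersen, Lund and Petrov, by years on the bench (lower first): Lindqvist and Mendoza (7 years) before Osei (19 years) before Andersen (22 years) before Lund (24 years) before Petrov (29 years).
Among Lindqvist and Mendoza, alphabetically by surname: Lindqvist before Mendoza.
Order: Fontaine, Moreau, Lindqvist, Mendoza, Osei, Andersen, Lund, Petrov. So position 5.

5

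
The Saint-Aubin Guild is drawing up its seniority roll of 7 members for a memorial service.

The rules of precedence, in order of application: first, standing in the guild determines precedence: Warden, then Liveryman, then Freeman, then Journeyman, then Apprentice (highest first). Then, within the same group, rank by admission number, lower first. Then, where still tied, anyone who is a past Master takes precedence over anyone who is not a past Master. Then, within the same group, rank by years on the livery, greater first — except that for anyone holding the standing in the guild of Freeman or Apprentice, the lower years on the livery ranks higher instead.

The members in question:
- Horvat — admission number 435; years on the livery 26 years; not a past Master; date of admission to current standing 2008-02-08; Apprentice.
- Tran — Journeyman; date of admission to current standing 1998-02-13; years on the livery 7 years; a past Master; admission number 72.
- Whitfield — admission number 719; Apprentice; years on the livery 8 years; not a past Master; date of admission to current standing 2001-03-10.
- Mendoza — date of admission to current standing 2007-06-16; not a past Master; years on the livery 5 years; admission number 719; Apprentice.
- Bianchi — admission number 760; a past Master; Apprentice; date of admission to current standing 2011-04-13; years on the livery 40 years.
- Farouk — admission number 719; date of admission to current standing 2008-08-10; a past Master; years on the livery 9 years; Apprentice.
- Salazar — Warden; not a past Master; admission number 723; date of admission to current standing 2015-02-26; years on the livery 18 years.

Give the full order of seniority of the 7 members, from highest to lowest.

By standing in the guild: Salazar (Warden); then Tran (Journeyman); then Horvat, Farouk, Mendoza, Whitfield and Bianchi (Apprentice).
Among Horvat, Farouk, Mendoza, Whitfield and Bianchi, by admission number (lower first): Horvat (435) before Farouk, Mendoza and Whitfield (719) before Bianchi (760).
Among Farouk, Mendoza and Whitfield, a past Master before not a past Master: Farouk (a past Master) before Mendoza and Whitfield (not a past Master).
Among Mendoza and Whitfield, by years on the livery (lower first) (reversed rule for this group): Mendoza (5 years) before Whitfield (8 years).
Full order: Salazar, Tran, Horvat, Farouk, Mendoza, Whitfield, Bianchi.

Salazar, Tran, Horvat, Farouk, Mendoza, Whitfield, Bianchi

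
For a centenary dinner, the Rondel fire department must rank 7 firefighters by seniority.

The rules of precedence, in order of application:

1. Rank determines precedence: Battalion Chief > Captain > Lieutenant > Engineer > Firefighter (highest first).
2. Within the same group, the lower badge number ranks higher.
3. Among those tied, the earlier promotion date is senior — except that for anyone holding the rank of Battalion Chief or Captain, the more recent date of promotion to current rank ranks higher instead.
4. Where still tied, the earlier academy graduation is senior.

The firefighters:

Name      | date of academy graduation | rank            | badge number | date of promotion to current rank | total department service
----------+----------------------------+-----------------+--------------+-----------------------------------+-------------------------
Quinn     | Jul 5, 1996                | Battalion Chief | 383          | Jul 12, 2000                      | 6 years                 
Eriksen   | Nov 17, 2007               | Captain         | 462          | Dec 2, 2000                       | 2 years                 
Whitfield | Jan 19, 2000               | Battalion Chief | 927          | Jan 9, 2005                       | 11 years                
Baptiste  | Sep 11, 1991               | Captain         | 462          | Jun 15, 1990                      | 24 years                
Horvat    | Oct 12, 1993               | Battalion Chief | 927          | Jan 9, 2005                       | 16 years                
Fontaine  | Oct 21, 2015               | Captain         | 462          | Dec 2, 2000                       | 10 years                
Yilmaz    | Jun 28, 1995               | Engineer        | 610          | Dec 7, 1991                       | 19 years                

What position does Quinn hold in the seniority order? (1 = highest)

1

By rank: Quinn, Horvat and Whitfield (Battalion Chief); then Eriksen, Fontaine and Baptiste (Captain); then Yilmaz (Engineer).
Among Quinn, Horvat and Whitfield, by badge number (lower first): Quinn (383) before Horvat and Whitfield (927).
Horvat and Whitfield both have date of promotion to current rank Jan 9, 2005, so the next rule applies.
Among Horvat and Whitfield, by date of academy graduation (earlier first): Horvat (Oct 12, 1993) before Whitfield (Jan 19, 2000).
Eriksen, Fontaine and Baptiste all have badge number 462, so the next rule applies.
Among Eriksen, Fontaine and Baptiste, by date of promotion to current rank (later first) (reversed rule for this group): Eriksen and Fontaine (Dec 2, 2000) before Baptiste (Jun 15, 1990).
Among Eriksen and Fontaine, by date of academy graduation (earlier first): Eriksen (Nov 17, 2007) before Fontaine (Oct 21, 2015).
Order: Quinn, Horvat, Whitfield, Eriksen, Fontaine, Baptiste, Yilmaz. So position 1.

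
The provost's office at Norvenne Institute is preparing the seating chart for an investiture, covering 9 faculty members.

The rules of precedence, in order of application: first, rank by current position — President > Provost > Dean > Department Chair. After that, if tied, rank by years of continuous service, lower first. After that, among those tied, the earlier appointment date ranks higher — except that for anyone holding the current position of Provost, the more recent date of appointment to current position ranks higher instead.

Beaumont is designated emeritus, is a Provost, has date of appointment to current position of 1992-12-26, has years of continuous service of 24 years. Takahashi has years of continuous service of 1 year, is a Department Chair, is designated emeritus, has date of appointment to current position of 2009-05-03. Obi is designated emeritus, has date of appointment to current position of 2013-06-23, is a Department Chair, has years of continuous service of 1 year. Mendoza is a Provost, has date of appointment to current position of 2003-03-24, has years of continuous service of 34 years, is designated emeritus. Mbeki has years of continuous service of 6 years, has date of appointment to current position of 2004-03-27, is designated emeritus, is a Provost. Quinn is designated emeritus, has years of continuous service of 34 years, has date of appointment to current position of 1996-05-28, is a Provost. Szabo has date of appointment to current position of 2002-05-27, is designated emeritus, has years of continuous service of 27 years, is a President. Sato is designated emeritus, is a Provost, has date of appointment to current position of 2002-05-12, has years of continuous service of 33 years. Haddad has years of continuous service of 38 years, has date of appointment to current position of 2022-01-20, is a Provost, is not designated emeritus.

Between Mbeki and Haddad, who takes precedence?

Mbeki

By current position: Szabo (President); then Mbeki, Beaumont, Sato, Mendoza, Quinn and Haddad (Provost); then Takahashi and Obi (Department Chair).
Among Mbeki, Beaumont, Sato, Mendoza, Quinn and Haddad, by years of continuous service (lower first): Mbeki (6 years) before Beaumont (24 years) before Sato (33 years) before Mendoza and Quinn (34 years) before Haddad (38 years).
Among Mendoza and Quinn, by date of appointment to current position (later first) (reversed rule for this group): Mendoza (2003-03-24) before Quinn (1996-05-28).
Takahashi and Obi both have years of continuous service 1 year, so the next rule applies.
Among Takahashi and Obi, by date of appointment to current position (earlier first): Takahashi (2009-05-03) before Obi (2013-06-23).
So Mbeki takes precedence.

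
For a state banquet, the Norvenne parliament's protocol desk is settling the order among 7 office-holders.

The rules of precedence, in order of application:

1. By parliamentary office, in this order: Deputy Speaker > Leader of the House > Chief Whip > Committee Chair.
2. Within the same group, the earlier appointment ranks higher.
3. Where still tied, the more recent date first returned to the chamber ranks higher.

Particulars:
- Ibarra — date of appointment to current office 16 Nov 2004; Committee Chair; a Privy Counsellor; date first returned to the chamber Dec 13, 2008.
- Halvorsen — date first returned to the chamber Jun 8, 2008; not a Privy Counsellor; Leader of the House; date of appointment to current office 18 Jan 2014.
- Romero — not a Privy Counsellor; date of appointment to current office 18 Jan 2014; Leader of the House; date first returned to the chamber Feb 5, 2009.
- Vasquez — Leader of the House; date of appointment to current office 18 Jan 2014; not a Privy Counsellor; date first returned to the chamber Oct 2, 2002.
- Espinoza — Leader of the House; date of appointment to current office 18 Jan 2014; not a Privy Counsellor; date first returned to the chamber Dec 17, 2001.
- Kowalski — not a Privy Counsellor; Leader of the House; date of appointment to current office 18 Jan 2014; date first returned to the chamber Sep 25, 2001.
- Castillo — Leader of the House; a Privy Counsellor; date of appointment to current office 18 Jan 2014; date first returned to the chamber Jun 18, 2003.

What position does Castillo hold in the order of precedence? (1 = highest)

By parliamentary office: Romero, Halvorsen, Castillo, Vasquez, Espinoza and Kowalski (Leader of the House); then Ibarra (Committee Chair).
Romero, Halvorsen, Castillo, Vasquez, Espinoza and Kowalski all have date of appointment to current office 18 Jan 2014, so the next rule applies.
Among Romero, Halvorsen, Castillo, Vasquez, Espinoza and Kowalski, by date first returned to the chamber (later first): Romero (Feb 5, 2009) before Halvorsen (Jun 8, 2008) before Castillo (Jun 18, 2003) before Vasquez (Oct 2, 2002) before Espinoza (Dec 17, 2001) before Kowalski (Sep 25, 2001).
Order: Romero, Halvorsen, Castillo, Vasquez, Espinoza, Kowalski, Ibarra. So position 3.

3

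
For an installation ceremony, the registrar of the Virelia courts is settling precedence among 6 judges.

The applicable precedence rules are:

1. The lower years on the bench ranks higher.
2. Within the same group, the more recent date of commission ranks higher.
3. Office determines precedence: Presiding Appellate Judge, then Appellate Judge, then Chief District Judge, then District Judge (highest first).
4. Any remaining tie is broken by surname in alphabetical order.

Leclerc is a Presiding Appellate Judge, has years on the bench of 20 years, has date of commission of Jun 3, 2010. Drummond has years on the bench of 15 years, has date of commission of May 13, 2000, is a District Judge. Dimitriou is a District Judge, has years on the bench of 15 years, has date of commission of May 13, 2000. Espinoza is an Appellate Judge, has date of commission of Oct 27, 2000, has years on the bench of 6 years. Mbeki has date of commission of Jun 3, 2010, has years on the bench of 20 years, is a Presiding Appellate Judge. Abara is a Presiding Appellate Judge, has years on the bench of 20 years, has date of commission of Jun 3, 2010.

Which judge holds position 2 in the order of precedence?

By years on the bench (lower first): Espinoza (6 years); then Dimitriou and Drummond (both 15 years); then Abara, Leclerc and Mbeki (each 20 years).
Dimitriou and Drummond both have date of commission May 13, 2000, so the next rule applies.
Dimitriou and Drummond are each District Judge, so the next rule applies.
Among Dimitriou and Drummond, alphabetically by surname: Dimitriou before Drummond.
Abara, Leclerc and Mbeki all have date of commission Jun 3, 2010, so the next rule applies.
Abara, Leclerc and Mbeki are each Presiding Appellate Judge, so the next rule applies.
Among Abara, Leclerc and Mbeki, alphabetically by surname: Abara before Leclerc before Mbeki.
Order: Espinoza, Dimitriou, Drummond, Abara, Leclerc, Mbeki.

Dimitriou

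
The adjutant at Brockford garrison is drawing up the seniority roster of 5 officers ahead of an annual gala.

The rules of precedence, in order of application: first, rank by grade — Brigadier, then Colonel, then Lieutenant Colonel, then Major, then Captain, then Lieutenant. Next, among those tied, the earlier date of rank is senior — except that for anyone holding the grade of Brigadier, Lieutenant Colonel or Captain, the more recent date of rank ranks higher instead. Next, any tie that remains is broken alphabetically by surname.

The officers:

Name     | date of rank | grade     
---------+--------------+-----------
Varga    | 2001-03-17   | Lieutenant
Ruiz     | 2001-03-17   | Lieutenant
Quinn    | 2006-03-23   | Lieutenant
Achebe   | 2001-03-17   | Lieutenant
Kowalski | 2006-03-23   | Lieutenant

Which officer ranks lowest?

Quinn

By grade: Achebe, Ruiz, Varga, Kowalski and Quinn (Lieutenant).
Among Achebe, Ruiz, Varga, Kowalski and Quinn, by date of rank (earlier first): Achebe, Ruiz and Varga (2001-03-17) before Kowalski and Quinn (2006-03-23).
Among Achebe, Ruiz and Varga, alphabetically by surname: Achebe before Ruiz before Varga.
Among Kowalski and Quinn, alphabetically by surname: Kowalski before Quinn.
Order: Achebe, Ruiz, Varga, Kowalski, Quinn.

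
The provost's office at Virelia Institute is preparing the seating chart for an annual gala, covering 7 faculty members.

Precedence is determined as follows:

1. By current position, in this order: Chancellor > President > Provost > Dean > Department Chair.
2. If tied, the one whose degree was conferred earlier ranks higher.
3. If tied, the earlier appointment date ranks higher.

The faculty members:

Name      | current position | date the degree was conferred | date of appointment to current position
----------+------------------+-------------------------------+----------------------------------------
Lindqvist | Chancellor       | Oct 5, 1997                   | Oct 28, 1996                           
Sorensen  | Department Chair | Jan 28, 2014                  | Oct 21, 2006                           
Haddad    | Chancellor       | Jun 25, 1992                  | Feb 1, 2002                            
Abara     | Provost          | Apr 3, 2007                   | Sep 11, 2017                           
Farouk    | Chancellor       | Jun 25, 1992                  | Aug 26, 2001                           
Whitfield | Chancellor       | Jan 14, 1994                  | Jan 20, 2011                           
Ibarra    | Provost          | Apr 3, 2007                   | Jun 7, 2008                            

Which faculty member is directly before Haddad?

Farouk

By current position: Farouk, Haddad, Whitfield and Lindqvist (Chancellor); then Ibarra and Abara (Provost); then Sorensen (Department Chair).
Among Farouk, Haddad, Whitfield and Lindqvist, by date the degree was conferred (earlier first): Farouk and Haddad (Jun 25, 1992) before Whitfield (Jan 14, 1994) before Lindqvist (Oct 5, 1997).
Among Farouk and Haddad, by date of appointment to current position (earlier first): Farouk (Aug 26, 2001) before Haddad (Feb 1, 2002).
Ibarra and Abara both have date the degree was conferred Apr 3, 2007, so the next rule applies.
Among Ibarra and Abara, by date of appointment to current position (earlier first): Ibarra (Jun 7, 2008) before Abara (Sep 11, 2017).
Order: Farouk, Haddad, Whitfield, Lindqvist, Ibarra, Abara, Sorensen.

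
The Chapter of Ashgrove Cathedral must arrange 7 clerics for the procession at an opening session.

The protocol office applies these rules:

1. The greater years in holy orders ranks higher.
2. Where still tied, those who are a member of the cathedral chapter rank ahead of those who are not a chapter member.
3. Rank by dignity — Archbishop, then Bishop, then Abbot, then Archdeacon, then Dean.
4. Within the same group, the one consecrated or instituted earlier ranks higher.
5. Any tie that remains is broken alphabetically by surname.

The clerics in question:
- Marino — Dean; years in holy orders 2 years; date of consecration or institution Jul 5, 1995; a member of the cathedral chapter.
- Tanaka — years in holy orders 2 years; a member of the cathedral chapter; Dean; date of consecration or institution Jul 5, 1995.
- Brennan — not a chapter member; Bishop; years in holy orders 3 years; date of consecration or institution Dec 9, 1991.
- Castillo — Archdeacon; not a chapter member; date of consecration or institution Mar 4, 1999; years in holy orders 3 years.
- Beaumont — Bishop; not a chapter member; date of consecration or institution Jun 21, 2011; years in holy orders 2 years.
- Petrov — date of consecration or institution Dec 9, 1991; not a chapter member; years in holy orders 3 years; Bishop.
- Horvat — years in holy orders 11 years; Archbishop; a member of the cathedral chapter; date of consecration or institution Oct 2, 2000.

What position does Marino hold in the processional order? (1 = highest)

By years in holy orders (higher first): Horvat (11 years); then Brennan, Petrov and Castillo (each 3 years); then Marino, Tanaka and Beaumont (each 2 years).
Brennan, Petrov and Castillo are each not a chapter member, so the next rule applies.
Among Brennan, Petrov and Castillo, by dignity: Brennan and Petrov (Bishop) before Castillo (Archdeacon).
Brennan and Petrov both have date of consecration or institution Dec 9, 1991, so the next rule applies.
Among Brennan and Petrov, alphabetically by surname: Brennan before Petrov.
Among Marino, Tanaka and Beaumont, a member of the cathedral chapter before not a chapter member: Marino and Tanaka (a member of the cathedral chapter) before Beaumont (not a chapter member).
Marino and Tanaka are each Dean, so the next rule applies.
Marino and Tanaka both have date of consecration or institution Jul 5, 1995, so the next rule applies.
Among Marino and Tanaka, alphabetically by surname: Marino before Tanaka.
Order: Horvat, Brennan, Petrov, Castillo, Marino, Tanaka, Beaumont. So position 5.

5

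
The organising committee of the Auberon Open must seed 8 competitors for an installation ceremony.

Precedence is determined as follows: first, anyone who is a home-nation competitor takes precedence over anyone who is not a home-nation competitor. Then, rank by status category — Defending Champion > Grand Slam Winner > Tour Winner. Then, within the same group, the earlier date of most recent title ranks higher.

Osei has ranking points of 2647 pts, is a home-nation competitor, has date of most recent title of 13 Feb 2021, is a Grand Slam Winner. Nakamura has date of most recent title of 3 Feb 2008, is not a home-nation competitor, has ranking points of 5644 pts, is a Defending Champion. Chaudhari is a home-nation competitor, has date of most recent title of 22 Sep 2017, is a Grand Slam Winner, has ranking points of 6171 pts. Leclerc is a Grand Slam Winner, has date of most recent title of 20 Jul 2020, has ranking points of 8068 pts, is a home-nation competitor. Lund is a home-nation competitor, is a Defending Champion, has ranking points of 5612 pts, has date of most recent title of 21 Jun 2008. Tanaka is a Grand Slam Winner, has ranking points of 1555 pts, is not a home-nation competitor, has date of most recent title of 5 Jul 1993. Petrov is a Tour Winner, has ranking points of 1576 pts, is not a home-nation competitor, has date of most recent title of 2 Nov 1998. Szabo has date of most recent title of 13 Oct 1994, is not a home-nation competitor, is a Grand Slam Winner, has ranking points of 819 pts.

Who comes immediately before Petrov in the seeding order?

By the first rule: Lund, Chaudhari, Leclerc and Osei (each a home-nation competitor); then Nakamura, Tanaka, Szabo and Petrov (each not a home-nation competitor).
Among Lund, Chaudhari, Leclerc and Osei, by status category: Lund (Defending Champion) before Chaudhari, Leclerc and Osei (Grand Slam Winner).
Among Chaudhari, Leclerc and Osei, by date of most recent title (earlier first): Chaudhari (22 Sep 2017) before Leclerc (20 Jul 2020) before Osei (13 Feb 2021).
Among Nakamura, Tanaka, Szabo and Petrov, by status category: Nakamura (Defending Champion) before Tanaka and Szabo (Grand Slam Winner) before Petrov (Tour Winner).
Among Tanaka and Szabo, by date of most recent title (earlier first): Tanaka (5 Jul 1993) before Szabo (13 Oct 1994).
Order: Lund, Chaudhari, Leclerc, Osei, Nakamura, Tanaka, Szabo, Petrov.

Szabo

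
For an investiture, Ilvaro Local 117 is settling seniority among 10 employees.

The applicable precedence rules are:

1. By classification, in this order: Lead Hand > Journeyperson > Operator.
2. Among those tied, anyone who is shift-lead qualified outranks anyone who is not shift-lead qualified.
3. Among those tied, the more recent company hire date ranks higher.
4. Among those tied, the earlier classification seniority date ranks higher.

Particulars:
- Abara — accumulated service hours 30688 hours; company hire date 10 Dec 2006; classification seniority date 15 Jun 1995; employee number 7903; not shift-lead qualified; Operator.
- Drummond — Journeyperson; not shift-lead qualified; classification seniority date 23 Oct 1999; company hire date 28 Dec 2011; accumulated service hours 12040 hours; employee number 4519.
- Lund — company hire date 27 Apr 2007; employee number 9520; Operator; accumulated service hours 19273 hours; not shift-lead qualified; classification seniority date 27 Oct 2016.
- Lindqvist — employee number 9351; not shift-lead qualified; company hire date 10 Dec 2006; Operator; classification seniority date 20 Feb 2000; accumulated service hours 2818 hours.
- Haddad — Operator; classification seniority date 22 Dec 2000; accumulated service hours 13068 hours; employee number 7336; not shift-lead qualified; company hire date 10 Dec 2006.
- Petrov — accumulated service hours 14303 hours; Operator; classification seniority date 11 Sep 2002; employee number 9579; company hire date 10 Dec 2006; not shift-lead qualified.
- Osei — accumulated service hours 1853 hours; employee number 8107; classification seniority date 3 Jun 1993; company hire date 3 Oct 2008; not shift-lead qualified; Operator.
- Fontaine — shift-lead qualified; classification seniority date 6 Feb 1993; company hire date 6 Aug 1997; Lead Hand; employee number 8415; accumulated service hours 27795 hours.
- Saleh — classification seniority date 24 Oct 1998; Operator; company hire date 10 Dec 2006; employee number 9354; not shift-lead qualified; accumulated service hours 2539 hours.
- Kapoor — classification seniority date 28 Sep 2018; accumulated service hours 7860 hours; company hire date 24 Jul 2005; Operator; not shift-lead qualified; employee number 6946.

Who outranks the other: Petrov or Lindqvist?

Lindqvist

By classification: Fontaine (Lead Hand); then Drummond (Journeyperson); then Osei, Lund, Abara, Saleh, Lindqvist, Haddad, Petrov and Kapoor (Operator).
Osei, Lund, Abara, Saleh, Lindqvist, Haddad, Petrov and Kapoor are each not shift-lead qualified, so the next rule applies.
Among Osei, Lund, Abara, Saleh, Lindqvist, Haddad, Petrov and Kapoor, by company hire date (later first): Osei (3 Oct 2008) before Lund (27 Apr 2007) before Abara, Saleh, Lindqvist, Haddad and Petrov (10 Dec 2006) before Kapoor (24 Jul 2005).
Among Abara, Saleh, Lindqvist, Haddad and Petrov, by classification seniority date (earlier first): Abara (15 Jun 1995) before Saleh (24 Oct 1998) before Lindqvist (20 Feb 2000) before Haddad (22 Dec 2000) before Petrov (11 Sep 2002).
So Lindqvist takes precedence.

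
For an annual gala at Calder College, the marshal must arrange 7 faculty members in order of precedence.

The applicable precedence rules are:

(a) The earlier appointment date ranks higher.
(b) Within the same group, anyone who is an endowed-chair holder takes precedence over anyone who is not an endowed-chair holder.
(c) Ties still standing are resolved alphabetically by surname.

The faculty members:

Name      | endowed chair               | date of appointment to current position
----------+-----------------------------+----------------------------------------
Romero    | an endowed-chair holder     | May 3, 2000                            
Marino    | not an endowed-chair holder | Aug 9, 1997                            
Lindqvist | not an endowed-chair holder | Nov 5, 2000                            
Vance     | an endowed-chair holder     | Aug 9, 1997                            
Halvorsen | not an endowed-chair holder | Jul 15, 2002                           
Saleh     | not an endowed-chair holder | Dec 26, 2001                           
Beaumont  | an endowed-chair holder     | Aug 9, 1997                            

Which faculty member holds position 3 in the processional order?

By date of appointment to current position (earlier first): Beaumont, Vance and Marino (each Aug 9, 1997); then Romero (May 3, 2000); then Lindqvist (Nov 5, 2000); then Saleh (Dec 26, 2001); then Halvorsen (Jul 15, 2002).
Among Beaumont, Vance and Marino, an endowed-chair holder before not an endowed-chair holder: Beaumont and Vance (an endowed-chair holder) before Marino (not an endowed-chair holder).
Among Beaumont and Vance, alphabetically by surname: Beaumont before Vance.
Order: Beaumont, Vance, Marino, Romero, Lindqvist, Saleh, Halvorsen.

Marino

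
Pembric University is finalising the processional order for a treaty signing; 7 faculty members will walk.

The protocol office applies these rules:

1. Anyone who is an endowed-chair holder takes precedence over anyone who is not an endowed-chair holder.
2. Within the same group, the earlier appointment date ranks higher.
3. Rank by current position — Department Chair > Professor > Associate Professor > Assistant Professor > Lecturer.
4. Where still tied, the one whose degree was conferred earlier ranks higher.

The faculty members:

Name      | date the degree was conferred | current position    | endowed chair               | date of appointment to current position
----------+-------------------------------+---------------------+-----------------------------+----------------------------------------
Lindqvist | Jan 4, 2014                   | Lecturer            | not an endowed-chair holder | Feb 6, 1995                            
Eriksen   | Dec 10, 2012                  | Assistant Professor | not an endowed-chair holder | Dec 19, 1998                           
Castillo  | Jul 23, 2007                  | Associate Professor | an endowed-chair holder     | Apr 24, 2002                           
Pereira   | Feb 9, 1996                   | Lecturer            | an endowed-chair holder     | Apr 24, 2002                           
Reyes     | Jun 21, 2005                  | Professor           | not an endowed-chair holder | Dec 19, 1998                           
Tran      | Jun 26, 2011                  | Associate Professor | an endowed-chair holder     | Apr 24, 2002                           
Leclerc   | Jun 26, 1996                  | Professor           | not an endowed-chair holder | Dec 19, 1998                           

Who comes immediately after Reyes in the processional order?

Eriksen

By the first rule: Castillo, Tran and Pereira (each an endowed-chair holder); then Lindqvist, Leclerc, Reyes and Eriksen (each not an endowed-chair holder).
Castillo, Tran and Pereira all have date of appointment to current position Apr 24, 2002, so the next rule applies.
Among Castillo, Tran and Pereira, by current position: Castillo and Tran (Associate Professor) before Pereira (Lecturer).
Among Castillo and Tran, by date the degree was conferred (earlier first): Castillo (Jul 23, 2007) before Tran (Jun 26, 2011).
Among Lindqvist, Leclerc, Reyes and Eriksen, by date of appointment to current position (earlier first): Lindqvist (Feb 6, 1995) before Leclerc, Reyes and Eriksen (Dec 19, 1998).
Among Leclerc, Reyes and Eriksen, by current position: Leclerc and Reyes (Professor) before Eriksen (Assistant Professor).
Among Leclerc and Reyes, by date the degree was conferred (earlier first): Leclerc (Jun 26, 1996) before Reyes (Jun 21, 2005).
Order: Castillo, Tran, Pereira, Lindqvist, Leclerc, Reyes, Eriksen.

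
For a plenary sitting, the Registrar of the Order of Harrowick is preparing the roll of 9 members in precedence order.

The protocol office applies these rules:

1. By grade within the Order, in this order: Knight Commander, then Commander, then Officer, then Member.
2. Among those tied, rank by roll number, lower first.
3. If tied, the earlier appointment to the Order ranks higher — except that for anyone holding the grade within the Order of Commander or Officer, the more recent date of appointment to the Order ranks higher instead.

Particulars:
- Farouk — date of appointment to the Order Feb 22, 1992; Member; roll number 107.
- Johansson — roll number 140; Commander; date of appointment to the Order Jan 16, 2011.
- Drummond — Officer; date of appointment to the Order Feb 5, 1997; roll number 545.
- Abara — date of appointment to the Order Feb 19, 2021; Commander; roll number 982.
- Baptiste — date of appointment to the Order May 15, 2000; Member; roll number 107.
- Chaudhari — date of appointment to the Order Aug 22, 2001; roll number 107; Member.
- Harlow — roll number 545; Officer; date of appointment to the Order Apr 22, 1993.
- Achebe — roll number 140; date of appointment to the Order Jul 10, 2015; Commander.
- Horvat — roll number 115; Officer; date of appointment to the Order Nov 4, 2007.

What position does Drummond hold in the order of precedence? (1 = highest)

5

By grade within the Order: Achebe, Johansson and Abara (Commander); then Horvat, Drummond and Harlow (Officer); then Farouk, Baptiste and Chaudhari (Member).
Among Achebe, Johansson and Abara, by roll number (lower first): Achebe and Johansson (140) before Abara (982).
Among Achebe and Johansson, by date of appointment to the Order (later first) (reversed rule for this group): Achebe (Jul 10, 2015) before Johansson (Jan 16, 2011).
Among Horvat, Drummond and Harlow, by roll number (lower first): Horvat (115) before Drummond and Harlow (545).
Among Drummond and Harlow, by date of appointment to the Order (later first) (reversed rule for this group): Drummond (Feb 5, 1997) before Harlow (Apr 22, 1993).
Farouk, Baptiste and Chaudhari all have roll number 107, so the next rule applies.
Among Farouk, Baptiste and Chaudhari, by date of appointment to the Order (earlier first): Farouk (Feb 22, 1992) before Baptiste (May 15, 2000) before Chaudhari (Aug 22, 2001).
Order: Achebe, Johansson, Abara, Horvat, Drummond, Harlow, Farouk, Baptiste, Chaudhari. So position 5.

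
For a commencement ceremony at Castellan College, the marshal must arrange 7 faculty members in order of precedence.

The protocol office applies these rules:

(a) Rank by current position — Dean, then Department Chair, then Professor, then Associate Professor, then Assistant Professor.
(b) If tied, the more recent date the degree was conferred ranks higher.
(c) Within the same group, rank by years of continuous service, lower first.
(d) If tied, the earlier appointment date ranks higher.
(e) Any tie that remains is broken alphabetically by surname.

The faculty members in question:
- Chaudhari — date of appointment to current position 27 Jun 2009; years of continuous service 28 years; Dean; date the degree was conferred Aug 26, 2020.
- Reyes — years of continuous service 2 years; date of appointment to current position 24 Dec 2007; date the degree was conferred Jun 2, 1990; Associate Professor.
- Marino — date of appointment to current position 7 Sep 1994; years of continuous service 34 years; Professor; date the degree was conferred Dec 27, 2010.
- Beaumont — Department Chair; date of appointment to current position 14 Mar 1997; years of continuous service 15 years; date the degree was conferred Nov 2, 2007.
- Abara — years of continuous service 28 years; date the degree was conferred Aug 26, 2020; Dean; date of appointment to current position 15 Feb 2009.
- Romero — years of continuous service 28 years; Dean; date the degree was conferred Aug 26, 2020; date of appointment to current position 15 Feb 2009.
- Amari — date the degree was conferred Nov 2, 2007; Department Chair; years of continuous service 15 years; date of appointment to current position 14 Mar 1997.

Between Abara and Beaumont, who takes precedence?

By current position: Abara, Romero and Chaudhari (Dean); then Amari and Beaumont (Department Chair); then Marino (Professor); then Reyes (Associate Professor).
Abara, Romero and Chaudhari all have date the degree was conferred Aug 26, 2020, so the next rule applies.
Abara, Romero and Chaudhari all have years of continuous service 28 years, so the next rule applies.
Among Abara, Romero and Chaudhari, by date of appointment to current position (earlier first): Abara and Romero (15 Feb 2009) before Chaudhari (27 Jun 2009).
Among Abara and Romero, alphabetically by surname: Abara before Romero.
Amari and Beaumont both have date the degree was conferred Nov 2, 2007, so the next rule applies.
Amari and Beaumont both have years of continuous service 15 years, so the next rule applies.
Amari and Beaumont both have date of appointment to current position 14 Mar 1997, so the next rule applies.
Among Amari and Beaumont, alphabetically by surname: Amari before Beaumont.
So Abara takes precedence.

Abara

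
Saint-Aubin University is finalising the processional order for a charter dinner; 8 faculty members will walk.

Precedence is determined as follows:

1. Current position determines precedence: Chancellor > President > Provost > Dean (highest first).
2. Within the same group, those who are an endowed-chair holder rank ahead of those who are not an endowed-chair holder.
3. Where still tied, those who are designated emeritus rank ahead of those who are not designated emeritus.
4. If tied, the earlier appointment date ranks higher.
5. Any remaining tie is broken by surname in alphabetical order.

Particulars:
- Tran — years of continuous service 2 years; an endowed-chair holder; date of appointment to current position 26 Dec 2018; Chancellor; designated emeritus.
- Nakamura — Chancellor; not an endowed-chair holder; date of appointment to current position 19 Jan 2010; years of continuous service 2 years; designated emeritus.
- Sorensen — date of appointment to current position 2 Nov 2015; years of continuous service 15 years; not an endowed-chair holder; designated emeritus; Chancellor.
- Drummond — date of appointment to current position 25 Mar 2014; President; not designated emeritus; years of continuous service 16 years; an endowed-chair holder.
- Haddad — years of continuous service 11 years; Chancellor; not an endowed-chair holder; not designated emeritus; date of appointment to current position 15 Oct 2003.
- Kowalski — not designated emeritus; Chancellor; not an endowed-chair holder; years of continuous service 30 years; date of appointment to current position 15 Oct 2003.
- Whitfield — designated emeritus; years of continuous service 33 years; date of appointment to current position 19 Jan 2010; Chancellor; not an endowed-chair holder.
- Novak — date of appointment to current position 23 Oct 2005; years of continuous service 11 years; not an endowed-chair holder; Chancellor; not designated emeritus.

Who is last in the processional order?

By current position: Tran, Nakamura, Whitfield, Sorensen, Haddad, Kowalski and Novak (Chancellor); then Drummond (President).
Among Tran, Nakamura, Whitfield, Sorensen, Haddad, Kowalski and Novak, an endowed-chair holder before not an endowed-chair holder: Tran (an endowed-chair holder) before Nakamura, Whitfield, Sorensen, Haddad, Kowalski and Novak (not an endowed-chair holder).
Among Nakamura, Whitfield, Sorensen, Haddad, Kowalski and Novak, designated emeritus before not designated emeritus: Nakamura, Whitfield and Sorensen (designated emeritus) before Haddad, Kowalski and Novak (not designated emeritus).
Among Nakamura, Whitfield and Sorensen, by date of appointment to current position (earlier first): Nakamura and Whitfield (19 Jan 2010) before Sorensen (2 Nov 2015).
Among Nakamura and Whitfield, alphabetically by surname: Nakamura before Whitfield.
Among Haddad, Kowalski and Novak, by date of appointment to current position (earlier first): Haddad and Kowalski (15 Oct 2003) before Novak (23 Oct 2005).
Among Haddad and Kowalski, alphabetically by surname: Haddad before Kowalski.
Order: Tran, Nakamura, Whitfield, Sorensen, Haddad, Kowalski, Novak, Drummond.

Drummond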